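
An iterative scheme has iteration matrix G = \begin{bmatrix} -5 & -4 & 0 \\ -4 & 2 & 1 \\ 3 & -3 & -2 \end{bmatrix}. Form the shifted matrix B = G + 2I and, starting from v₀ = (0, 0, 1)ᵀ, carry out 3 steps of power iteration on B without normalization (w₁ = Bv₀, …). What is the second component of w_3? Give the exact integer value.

B = G + 2I has rows (-3, -4, 0); (-4, 4, 1); (3, -3, 0)
w1 = Bv₀ = (0, 1, 0)
w2 = Bw1 = (-4, 4, -3)
w3 = Bw2 = (-4, 29, -24)
Requested component of w3: 29

29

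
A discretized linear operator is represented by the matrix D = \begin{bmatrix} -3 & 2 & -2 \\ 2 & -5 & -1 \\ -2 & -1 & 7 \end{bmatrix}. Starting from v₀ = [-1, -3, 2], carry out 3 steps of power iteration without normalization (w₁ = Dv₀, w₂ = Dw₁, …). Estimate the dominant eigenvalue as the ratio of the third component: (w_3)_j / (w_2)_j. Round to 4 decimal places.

7.5735

w1 = Dv₀ = ((-3)·(-1) + 2·(-3) + (-2)·2; 2·(-1) + (-5)·(-3) + (-1)·2; (-2)·(-1) + (-1)·(-3) + 7·2) = (-7, 11, 19)
w2 = Dw1 = ((-3)·(-7) + 2·11 + (-2)·19; 2·(-7) + (-5)·11 + (-1)·19; (-2)·(-7) + (-1)·11 + 7·19) = (5, -88, 136)
w3 = Dw2 = (-463, 314, 1030)
Ratio at component: 1030 / 136 = 7.5735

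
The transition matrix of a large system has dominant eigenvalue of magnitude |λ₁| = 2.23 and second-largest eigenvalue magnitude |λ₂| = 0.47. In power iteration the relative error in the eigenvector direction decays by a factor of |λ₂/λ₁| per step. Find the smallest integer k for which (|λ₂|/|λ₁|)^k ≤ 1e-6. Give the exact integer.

|λ₂/λ₁| = 0.47/2.23 = 0.21076
Need k ≥ ln(1e-6) / ln(0.21076) = -13.8155 / -1.5570 ≈ 8.873
Smallest integer k satisfying the bound: 9

9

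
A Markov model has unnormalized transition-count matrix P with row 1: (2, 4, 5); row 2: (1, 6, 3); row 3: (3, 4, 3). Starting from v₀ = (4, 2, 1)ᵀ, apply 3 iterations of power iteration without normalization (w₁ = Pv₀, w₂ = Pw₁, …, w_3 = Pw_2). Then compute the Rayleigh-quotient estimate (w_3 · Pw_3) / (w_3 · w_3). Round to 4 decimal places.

w1 = Pv₀ = (21, 19, 23)
w2 = Pw1 = (233, 204, 208)
w3 = Pw2 = (2322, 2081, 2139)
Pw3 = (23663, 21225, 21707)
w3·Pw3 = 2322·23663 + 2081·21225 + 2139·21707 = 145545984; w3·w3 = 2322·2322 + 2081·2081 + 2139·2139 = 14297566
λ ≈ 145545984/14297566 = 10.1798

λ ≈ 10.1798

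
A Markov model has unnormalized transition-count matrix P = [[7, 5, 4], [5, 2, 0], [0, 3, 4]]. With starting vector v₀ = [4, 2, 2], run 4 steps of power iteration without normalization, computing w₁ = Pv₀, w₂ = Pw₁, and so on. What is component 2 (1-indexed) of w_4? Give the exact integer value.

w1 = Pv₀ = (46, 24, 14)
w2 = Pw1 = (498, 278, 128)
w3 = Pw2 = (5388, 3046, 1346)
w4 = Pw3 = (58330, 33032, 14522)
The requested component of w4 is 33032.

33032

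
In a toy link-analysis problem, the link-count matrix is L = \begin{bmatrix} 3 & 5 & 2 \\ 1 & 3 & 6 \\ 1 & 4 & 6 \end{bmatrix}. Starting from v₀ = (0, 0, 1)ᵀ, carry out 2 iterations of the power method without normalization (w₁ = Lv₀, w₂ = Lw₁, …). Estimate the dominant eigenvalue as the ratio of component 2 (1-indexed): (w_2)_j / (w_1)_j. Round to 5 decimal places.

λ ≈ 9.33333

w1 = Lv₀ = (2, 6, 6)
w2 = Lw1 = (48, 56, 62)
Ratio at component: 56 / 6 = 9.33333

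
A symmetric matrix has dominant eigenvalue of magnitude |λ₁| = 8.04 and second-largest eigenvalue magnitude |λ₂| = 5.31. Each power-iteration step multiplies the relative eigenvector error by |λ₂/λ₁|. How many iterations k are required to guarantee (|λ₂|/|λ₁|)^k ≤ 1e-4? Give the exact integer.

|λ₂/λ₁| = 5.31/8.04 = 0.66045
Need k ≥ ln(1e-4) / ln(0.66045) = -9.2103 / -0.4148 ≈ 22.202
Smallest integer k satisfying the bound: 23

23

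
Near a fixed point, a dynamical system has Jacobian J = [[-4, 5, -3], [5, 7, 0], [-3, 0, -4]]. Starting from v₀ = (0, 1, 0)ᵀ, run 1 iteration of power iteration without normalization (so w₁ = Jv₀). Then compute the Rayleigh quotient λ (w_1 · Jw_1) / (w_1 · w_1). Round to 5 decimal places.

w1 = Jv₀ = ((-4)·0 + 5·1 + (-3)·0; 5·0 + 7·1 + 0·0; (-3)·0 + 0·1 + (-4)·0) = (5, 7, 0)
Jw1 = (15, 74, -15)
w1·Jw1 = 5·15 + 7·74 + 0·(-15) = 593; w1·w1 = 5·5 + 7·7 + 0·0 = 74
λ ≈ 593/74 = 8.01351

λ ≈ 8.01351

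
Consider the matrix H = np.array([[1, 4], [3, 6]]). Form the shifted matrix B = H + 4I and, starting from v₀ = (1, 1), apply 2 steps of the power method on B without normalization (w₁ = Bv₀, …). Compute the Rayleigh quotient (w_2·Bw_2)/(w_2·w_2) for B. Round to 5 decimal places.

B = H + 4I has rows (5, 4); (3, 10)
w1 = Bv₀ = (5·1 + 4·1; 3·1 + 10·1) = (9, 13)
w2 = Bw1 = (5·9 + 4·13; 3·9 + 10·13) = (97, 157)
Bw2 = (1113, 1861)
w2·Bw2 = 400138; w2·w2 = 34058; μ ≈ 400138/34058 = 11.74872

11.74872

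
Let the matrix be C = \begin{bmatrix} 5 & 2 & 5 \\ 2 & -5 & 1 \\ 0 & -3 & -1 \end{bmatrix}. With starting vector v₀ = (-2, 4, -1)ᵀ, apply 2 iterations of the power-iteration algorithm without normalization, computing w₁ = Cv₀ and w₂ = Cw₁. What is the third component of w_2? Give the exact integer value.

w1 = Cv₀ = (-7, -25, -11)
w2 = Cw1 = (-140, 100, 86)
The requested component of w2 is 86.

86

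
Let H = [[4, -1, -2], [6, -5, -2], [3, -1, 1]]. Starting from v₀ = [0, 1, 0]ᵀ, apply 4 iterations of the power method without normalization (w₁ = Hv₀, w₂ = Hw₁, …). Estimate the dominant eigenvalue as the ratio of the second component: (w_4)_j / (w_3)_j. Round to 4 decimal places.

λ ≈ -4.5056

w1 = Hv₀ = (4·0 + (-1)·1 + (-2)·0; 6·0 + (-5)·1 + (-2)·0; 3·0 + (-1)·1 + 1·0) = (-1, -5, -1)
w2 = Hw1 = (4·(-1) + (-1)·(-5) + (-2)·(-1); 6·(-1) + (-5)·(-5) + (-2)·(-1); 3·(-1) + (-1)·(-5) + 1·(-1)) = (3, 21, 1)
w3 = Hw2 = (-11, -89, -11)
w4 = Hw3 = (67, 401, 45)
Ratio at component: 401 / -89 = -4.5056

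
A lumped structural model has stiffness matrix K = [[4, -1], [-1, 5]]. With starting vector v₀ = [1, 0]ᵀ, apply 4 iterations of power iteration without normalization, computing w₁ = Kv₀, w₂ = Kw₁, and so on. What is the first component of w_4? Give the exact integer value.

370

w1 = Kv₀ = (4, -1)
w2 = Kw1 = (17, -9)
w3 = Kw2 = (77, -62)
w4 = Kw3 = (370, -387)
The requested component of w4 is 370.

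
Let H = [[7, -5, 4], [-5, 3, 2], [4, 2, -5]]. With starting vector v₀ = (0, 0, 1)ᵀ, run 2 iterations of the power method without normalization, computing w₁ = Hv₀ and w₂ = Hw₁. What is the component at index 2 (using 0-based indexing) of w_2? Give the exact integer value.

45

w1 = Hv₀ = (7·0 + (-5)·0 + 4·1; (-5)·0 + 3·0 + 2·1; 4·0 + 2·0 + (-5)·1) = (4, 2, -5)
w2 = Hw1 = (7·4 + (-5)·2 + 4·(-5); (-5)·4 + 3·2 + 2·(-5); 4·4 + 2·2 + (-5)·(-5)) = (-2, -24, 45)
The requested component of w2 is 45.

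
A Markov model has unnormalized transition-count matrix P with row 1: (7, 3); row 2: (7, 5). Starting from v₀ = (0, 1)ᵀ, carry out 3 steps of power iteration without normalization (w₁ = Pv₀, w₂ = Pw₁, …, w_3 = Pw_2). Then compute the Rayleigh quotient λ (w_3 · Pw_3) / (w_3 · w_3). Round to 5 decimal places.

w1 = Pv₀ = (7·0 + 3·1; 7·0 + 5·1) = (3, 5)
w2 = Pw1 = (7·3 + 3·5; 7·3 + 5·5) = (36, 46)
w3 = Pw2 = (390, 482)
Pw3 = (4176, 5140)
w3·Pw3 = 390·4176 + 482·5140 = 4106120; w3·w3 = 390·390 + 482·482 = 384424
λ ≈ 4106120/384424 = 10.68123

10.68123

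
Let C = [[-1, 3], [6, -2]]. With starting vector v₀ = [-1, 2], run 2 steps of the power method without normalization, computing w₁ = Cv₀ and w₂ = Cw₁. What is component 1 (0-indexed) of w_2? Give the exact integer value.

62

w1 = Cv₀ = (7, -10)
w2 = Cw1 = (-37, 62)
The requested component of w2 is 62.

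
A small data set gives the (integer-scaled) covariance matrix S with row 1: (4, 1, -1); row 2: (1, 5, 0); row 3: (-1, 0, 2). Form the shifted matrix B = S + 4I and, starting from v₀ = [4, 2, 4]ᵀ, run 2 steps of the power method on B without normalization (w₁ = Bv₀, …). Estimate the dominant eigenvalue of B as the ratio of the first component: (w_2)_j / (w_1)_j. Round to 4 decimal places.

B = S + 4I has rows (8, 1, -1); (1, 9, 0); (-1, 0, 6)
w1 = Bv₀ = (30, 22, 20)
w2 = Bw1 = (242, 228, 90)
Ratio: 242/30 = 8.0667

8.0667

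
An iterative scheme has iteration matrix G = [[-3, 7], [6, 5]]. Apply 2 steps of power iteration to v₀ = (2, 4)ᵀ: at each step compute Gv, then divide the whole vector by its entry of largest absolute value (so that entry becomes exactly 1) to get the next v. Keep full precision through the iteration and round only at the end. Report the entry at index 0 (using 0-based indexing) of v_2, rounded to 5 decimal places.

Gv0 = (22.000000, 32.000000); divide by 32.000000 → v1 = (0.687500, 1.000000)
Gv1 = (4.937500, 9.125000); divide by 9.125000 → v2 = (0.541096, 1.000000)
Requested entry of v2: 158/292 = 0.54110

0.54110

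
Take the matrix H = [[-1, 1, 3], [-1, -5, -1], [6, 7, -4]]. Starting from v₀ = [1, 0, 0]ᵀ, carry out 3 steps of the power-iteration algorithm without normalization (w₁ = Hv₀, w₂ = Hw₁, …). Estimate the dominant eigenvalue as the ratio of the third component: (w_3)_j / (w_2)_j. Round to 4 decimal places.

w1 = Hv₀ = ((-1)·1 + 1·0 + 3·0; (-1)·1 + (-5)·0 + (-1)·0; 6·1 + 7·0 + (-4)·0) = (-1, -1, 6)
w2 = Hw1 = ((-1)·(-1) + 1·(-1) + 3·6; (-1)·(-1) + (-5)·(-1) + (-1)·6; 6·(-1) + 7·(-1) + (-4)·6) = (18, 0, -37)
w3 = Hw2 = (-129, 19, 256)
Ratio at component: 256 / -37 = -6.9189

λ ≈ -6.9189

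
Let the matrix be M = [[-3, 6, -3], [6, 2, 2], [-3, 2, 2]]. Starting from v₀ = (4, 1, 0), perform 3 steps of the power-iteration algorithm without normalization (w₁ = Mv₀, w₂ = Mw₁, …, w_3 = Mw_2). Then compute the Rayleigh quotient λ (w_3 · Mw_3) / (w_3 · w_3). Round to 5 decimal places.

w1 = Mv₀ = ((-3)·4 + 6·1 + (-3)·0; 6·4 + 2·1 + 2·0; (-3)·4 + 2·1 + 2·0) = (-6, 26, -10)
w2 = Mw1 = ((-3)·(-6) + 6·26 + (-3)·(-10); 6·(-6) + 2·26 + 2·(-10); (-3)·(-6) + 2·26 + 2·(-10)) = (204, -4, 50)
w3 = Mw2 = (-786, 1316, -520)
Mw3 = (11814, -3124, 3950)
w3·Mw3 = (-786)·11814 + 1316·(-3124) + (-520)·3950 = -15450988; w3·w3 = (-786)·(-786) + 1316·1316 + (-520)·(-520) = 2620052
λ ≈ -15450988/2620052 = -5.89721

λ ≈ -5.89721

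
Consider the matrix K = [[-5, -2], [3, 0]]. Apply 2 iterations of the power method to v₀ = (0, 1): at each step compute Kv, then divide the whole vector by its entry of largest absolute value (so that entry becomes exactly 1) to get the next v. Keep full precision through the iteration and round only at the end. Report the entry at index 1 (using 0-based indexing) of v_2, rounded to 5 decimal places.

-0.60000

Kv0 = (-2.000000, 0.000000); divide by -2.000000 → v1 = (1.000000, 0.000000)
Kv1 = (-5.000000, 3.000000); divide by -5.000000 → v2 = (1.000000, -0.600000)
Requested entry of v2: -6/10 = -0.60000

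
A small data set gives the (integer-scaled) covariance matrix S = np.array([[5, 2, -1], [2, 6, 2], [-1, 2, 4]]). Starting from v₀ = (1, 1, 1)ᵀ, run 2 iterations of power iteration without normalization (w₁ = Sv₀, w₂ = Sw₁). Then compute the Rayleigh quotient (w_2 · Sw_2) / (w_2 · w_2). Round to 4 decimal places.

w1 = Sv₀ = (6, 10, 5)
w2 = Sw1 = (45, 82, 34)
Sw2 = (355, 650, 255)
w2·Sw2 = 45·355 + 82·650 + 34·255 = 77945; w2·w2 = 45·45 + 82·82 + 34·34 = 9905
λ ≈ 77945/9905 = 7.8693

λ ≈ 7.8693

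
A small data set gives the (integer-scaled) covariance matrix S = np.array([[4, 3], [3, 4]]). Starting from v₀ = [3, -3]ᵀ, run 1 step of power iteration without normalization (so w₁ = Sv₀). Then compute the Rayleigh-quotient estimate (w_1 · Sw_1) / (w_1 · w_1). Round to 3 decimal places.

w1 = Sv₀ = (4·3 + 3·(-3); 3·3 + 4·(-3)) = (3, -3)
Sw1 = (3, -3)
w1·Sw1 = 3·3 + (-3)·(-3) = 18; w1·w1 = 3·3 + (-3)·(-3) = 18
λ ≈ 18/18 = 1.000

1.000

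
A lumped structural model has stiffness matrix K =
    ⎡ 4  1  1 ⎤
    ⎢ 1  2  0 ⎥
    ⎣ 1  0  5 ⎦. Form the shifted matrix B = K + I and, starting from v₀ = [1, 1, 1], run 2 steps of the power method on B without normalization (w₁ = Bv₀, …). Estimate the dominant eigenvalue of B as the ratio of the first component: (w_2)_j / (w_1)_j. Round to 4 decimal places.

B = K + I has rows (5, 1, 1); (1, 3, 0); (1, 0, 6)
w1 = Bv₀ = (5·1 + 1·1 + 1·1; 1·1 + 3·1 + 0·1; 1·1 + 0·1 + 6·1) = (7, 4, 7)
w2 = Bw1 = (5·7 + 1·4 + 1·7; 1·7 + 3·4 + 0·7; 1·7 + 0·4 + 6·7) = (46, 19, 49)
Ratio: 46/7 = 6.5714

μ ≈ 6.5714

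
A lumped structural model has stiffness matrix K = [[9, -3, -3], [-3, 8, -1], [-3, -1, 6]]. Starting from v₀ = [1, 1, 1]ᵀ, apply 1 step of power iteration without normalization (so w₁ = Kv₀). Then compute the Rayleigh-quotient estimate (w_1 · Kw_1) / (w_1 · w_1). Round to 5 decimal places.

λ ≈ 3.75862

w1 = Kv₀ = (3, 4, 2)
Kw1 = (9, 21, -1)
w1·Kw1 = 3·9 + 4·21 + 2·(-1) = 109; w1·w1 = 3·3 + 4·4 + 2·2 = 29
λ ≈ 109/29 = 3.75862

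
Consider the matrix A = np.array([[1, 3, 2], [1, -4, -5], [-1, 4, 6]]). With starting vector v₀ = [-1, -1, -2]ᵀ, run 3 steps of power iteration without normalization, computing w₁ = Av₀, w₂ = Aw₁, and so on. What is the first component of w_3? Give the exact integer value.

-14

w1 = Av₀ = (-8, 13, -15)
w2 = Aw1 = (1, 15, -30)
w3 = Aw2 = (-14, 91, -121)
The requested component of w3 is -14.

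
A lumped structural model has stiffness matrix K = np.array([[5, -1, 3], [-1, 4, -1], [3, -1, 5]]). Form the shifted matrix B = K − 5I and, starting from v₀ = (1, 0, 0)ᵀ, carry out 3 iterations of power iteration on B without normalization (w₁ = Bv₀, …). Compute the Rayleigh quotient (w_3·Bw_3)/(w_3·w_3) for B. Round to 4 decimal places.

1.3673

B = K − 5I has rows (0, -1, 3); (-1, -1, -1); (3, -1, 0)
w1 = Bv₀ = (0·1 + (-1)·0 + 3·0; (-1)·1 + (-1)·0 + (-1)·0; 3·1 + (-1)·0 + 0·0) = (0, -1, 3)
w2 = Bw1 = (0·0 + (-1)·(-1) + 3·3; (-1)·0 + (-1)·(-1) + (-1)·3; 3·0 + (-1)·(-1) + 0·3) = (10, -2, 1)
w3 = Bw2 = (5, -9, 32)
Bw3 = (105, -28, 24)
w3·Bw3 = 1545; w3·w3 = 1130; μ ≈ 1545/1130 = 1.3673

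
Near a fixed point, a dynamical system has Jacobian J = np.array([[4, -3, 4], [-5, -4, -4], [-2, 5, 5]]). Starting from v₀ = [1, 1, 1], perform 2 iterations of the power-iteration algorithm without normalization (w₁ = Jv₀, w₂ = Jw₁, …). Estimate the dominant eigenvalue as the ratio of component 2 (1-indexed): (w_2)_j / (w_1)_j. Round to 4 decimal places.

w1 = Jv₀ = (4·1 + (-3)·1 + 4·1; (-5)·1 + (-4)·1 + (-4)·1; (-2)·1 + 5·1 + 5·1) = (5, -13, 8)
w2 = Jw1 = (4·5 + (-3)·(-13) + 4·8; (-5)·5 + (-4)·(-13) + (-4)·8; (-2)·5 + 5·(-13) + 5·8) = (91, -5, -35)
Ratio at component: -5 / -13 = 0.3846

λ ≈ 0.3846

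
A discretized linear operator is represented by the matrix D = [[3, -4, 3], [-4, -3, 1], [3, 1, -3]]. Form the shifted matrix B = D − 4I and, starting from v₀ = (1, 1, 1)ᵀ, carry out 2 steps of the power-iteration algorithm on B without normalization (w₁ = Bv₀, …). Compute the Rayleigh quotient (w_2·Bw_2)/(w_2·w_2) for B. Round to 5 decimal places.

-8.71034

B = D − 4I has rows (-1, -4, 3); (-4, -7, 1); (3, 1, -7)
w1 = Bv₀ = ((-1)·1 + (-4)·1 + 3·1; (-4)·1 + (-7)·1 + 1·1; 3·1 + 1·1 + (-7)·1) = (-2, -10, -3)
w2 = Bw1 = ((-1)·(-2) + (-4)·(-10) + 3·(-3); (-4)·(-2) + (-7)·(-10) + 1·(-3); 3·(-2) + 1·(-10) + (-7)·(-3)) = (33, 75, 5)
Bw2 = (-318, -652, 139)
w2·Bw2 = -58699; w2·w2 = 6739; μ ≈ -58699/6739 = -8.71034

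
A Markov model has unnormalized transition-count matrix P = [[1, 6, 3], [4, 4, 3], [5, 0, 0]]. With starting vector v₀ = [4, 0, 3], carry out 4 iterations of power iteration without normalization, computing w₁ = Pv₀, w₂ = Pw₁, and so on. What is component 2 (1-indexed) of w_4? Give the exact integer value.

17845

w1 = Pv₀ = (1·4 + 6·0 + 3·3; 4·4 + 4·0 + 3·3; 5·4 + 0·0 + 0·3) = (13, 25, 20)
w2 = Pw1 = (1·13 + 6·25 + 3·20; 4·13 + 4·25 + 3·20; 5·13 + 0·25 + 0·20) = (223, 212, 65)
w3 = Pw2 = (1690, 1935, 1115)
w4 = Pw3 = (16645, 17845, 8450)
The requested component of w4 is 17845.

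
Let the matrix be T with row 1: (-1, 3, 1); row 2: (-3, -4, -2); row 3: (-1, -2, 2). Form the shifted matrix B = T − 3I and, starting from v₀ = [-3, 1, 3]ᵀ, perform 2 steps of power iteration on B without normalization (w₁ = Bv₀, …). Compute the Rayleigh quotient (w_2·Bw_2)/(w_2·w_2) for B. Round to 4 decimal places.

B = T − 3I has rows (-4, 3, 1); (-3, -7, -2); (-1, -2, -1)
w1 = Bv₀ = (18, -4, -2)
w2 = Bw1 = (-86, -22, -8)
Bw2 = (270, 428, 138)
w2·Bw2 = -33740; w2·w2 = 7944; μ ≈ -33740/7944 = -4.2472

-4.2472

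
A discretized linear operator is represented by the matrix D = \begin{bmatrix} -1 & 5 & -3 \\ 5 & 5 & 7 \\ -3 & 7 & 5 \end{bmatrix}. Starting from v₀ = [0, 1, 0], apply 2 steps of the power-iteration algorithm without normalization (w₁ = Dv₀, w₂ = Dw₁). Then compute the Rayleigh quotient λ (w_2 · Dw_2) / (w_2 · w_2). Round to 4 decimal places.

w1 = Dv₀ = ((-1)·0 + 5·1 + (-3)·0; 5·0 + 5·1 + 7·0; (-3)·0 + 7·1 + 5·0) = (5, 5, 7)
w2 = Dw1 = ((-1)·5 + 5·5 + (-3)·7; 5·5 + 5·5 + 7·7; (-3)·5 + 7·5 + 5·7) = (-1, 99, 55)
Dw2 = (331, 875, 971)
w2·Dw2 = (-1)·331 + 99·875 + 55·971 = 139699; w2·w2 = (-1)·(-1) + 99·99 + 55·55 = 12827
λ ≈ 139699/12827 = 10.8910

10.8910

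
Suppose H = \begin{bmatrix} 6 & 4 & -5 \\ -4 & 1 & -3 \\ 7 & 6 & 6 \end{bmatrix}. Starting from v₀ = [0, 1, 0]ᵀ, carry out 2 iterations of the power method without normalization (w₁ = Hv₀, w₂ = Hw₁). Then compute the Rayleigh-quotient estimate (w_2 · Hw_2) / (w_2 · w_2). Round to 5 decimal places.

w1 = Hv₀ = (4, 1, 6)
w2 = Hw1 = (-2, -33, 70)
Hw2 = (-494, -235, 208)
w2·Hw2 = (-2)·(-494) + (-33)·(-235) + 70·208 = 23303; w2·w2 = (-2)·(-2) + (-33)·(-33) + 70·70 = 5993
λ ≈ 23303/5993 = 3.88837

3.88837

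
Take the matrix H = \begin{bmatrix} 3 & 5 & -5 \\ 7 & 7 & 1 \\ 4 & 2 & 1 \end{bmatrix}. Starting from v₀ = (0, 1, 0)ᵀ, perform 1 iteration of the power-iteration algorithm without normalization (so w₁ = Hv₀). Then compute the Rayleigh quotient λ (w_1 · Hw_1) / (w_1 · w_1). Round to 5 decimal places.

w1 = Hv₀ = (3·0 + 5·1 + (-5)·0; 7·0 + 7·1 + 1·0; 4·0 + 2·1 + 1·0) = (5, 7, 2)
Hw1 = (40, 86, 36)
w1·Hw1 = 5·40 + 7·86 + 2·36 = 874; w1·w1 = 5·5 + 7·7 + 2·2 = 78
λ ≈ 874/78 = 11.20513

11.20513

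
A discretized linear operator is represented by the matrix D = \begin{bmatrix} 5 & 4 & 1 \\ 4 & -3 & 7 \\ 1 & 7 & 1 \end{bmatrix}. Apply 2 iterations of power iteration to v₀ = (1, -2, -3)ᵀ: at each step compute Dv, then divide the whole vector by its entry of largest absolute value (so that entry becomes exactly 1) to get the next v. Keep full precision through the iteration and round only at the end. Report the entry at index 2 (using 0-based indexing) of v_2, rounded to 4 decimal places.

Dv0 = (-6.00000, -11.00000, -16.00000); divide by -16.00000 → v1 = (0.37500, 0.68750, 1.00000)
Dv1 = (5.62500, 6.43750, 6.18750); divide by 6.43750 → v2 = (0.87379, 1.00000, 0.96117)
Requested entry of v2: -99/-103 = 0.9612

0.9612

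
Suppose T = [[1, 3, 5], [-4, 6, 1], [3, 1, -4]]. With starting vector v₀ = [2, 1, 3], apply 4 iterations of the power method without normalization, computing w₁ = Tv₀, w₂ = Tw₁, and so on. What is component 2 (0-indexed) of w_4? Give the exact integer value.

1749

w1 = Tv₀ = (20, 1, -5)
w2 = Tw1 = (-2, -79, 81)
w3 = Tw2 = (166, -385, -409)
w4 = Tw3 = (-3034, -3383, 1749)
The requested component of w4 is 1749.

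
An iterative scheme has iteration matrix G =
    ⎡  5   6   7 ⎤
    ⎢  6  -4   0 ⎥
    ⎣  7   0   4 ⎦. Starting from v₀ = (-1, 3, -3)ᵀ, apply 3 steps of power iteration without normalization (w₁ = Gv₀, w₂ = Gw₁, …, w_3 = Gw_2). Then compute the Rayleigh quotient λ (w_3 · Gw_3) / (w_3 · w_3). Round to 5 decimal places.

11.22524

w1 = Gv₀ = (5·(-1) + 6·3 + 7·(-3); 6·(-1) + (-4)·3 + 0·(-3); 7·(-1) + 0·3 + 4·(-3)) = (-8, -18, -19)
w2 = Gw1 = (5·(-8) + 6·(-18) + 7·(-19); 6·(-8) + (-4)·(-18) + 0·(-19); 7·(-8) + 0·(-18) + 4·(-19)) = (-281, 24, -132)
w3 = Gw2 = (-2185, -1782, -2495)
Gw3 = (-39082, -5982, -25275)
w3·Gw3 = (-2185)·(-39082) + (-1782)·(-5982) + (-2495)·(-25275) = 159115219; w3·w3 = (-2185)·(-2185) + (-1782)·(-1782) + (-2495)·(-2495) = 14174774
λ ≈ 159115219/14174774 = 11.22524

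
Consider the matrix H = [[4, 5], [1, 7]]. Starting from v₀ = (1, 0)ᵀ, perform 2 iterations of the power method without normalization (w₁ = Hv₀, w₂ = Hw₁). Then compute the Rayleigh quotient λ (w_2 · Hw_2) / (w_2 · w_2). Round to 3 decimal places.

7.112

w1 = Hv₀ = (4·1 + 5·0; 1·1 + 7·0) = (4, 1)
w2 = Hw1 = (4·4 + 5·1; 1·4 + 7·1) = (21, 11)
Hw2 = (139, 98)
w2·Hw2 = 21·139 + 11·98 = 3997; w2·w2 = 21·21 + 11·11 = 562
λ ≈ 3997/562 = 7.112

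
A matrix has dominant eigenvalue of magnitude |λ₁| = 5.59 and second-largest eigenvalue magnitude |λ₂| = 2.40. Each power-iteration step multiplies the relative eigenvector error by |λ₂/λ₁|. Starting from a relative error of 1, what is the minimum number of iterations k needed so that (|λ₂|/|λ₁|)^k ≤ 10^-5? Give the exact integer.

14

|λ₂/λ₁| = 2.40/5.59 = 0.42934
Need k ≥ ln(10^-5) / ln(0.42934) = -11.5129 / -0.8455 ≈ 13.617
Smallest integer k satisfying the bound: 14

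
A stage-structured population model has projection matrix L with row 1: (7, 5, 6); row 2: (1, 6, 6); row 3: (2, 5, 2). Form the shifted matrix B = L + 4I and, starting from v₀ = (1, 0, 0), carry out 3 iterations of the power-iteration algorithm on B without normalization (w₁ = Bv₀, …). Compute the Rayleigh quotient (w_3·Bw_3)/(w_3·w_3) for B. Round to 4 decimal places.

B = L + 4I has rows (11, 5, 6); (1, 10, 6); (2, 5, 6)
w1 = Bv₀ = (11·1 + 5·0 + 6·0; 1·1 + 10·0 + 6·0; 2·1 + 5·0 + 6·0) = (11, 1, 2)
w2 = Bw1 = (11·11 + 5·1 + 6·2; 1·11 + 10·1 + 6·2; 2·11 + 5·1 + 6·2) = (138, 33, 39)
w3 = Bw2 = (1917, 702, 675)
Bw3 = (28647, 12987, 11394)
w3·Bw3 = 71724123; w3·w3 = 4623318; μ ≈ 71724123/4623318 = 15.5136

15.5136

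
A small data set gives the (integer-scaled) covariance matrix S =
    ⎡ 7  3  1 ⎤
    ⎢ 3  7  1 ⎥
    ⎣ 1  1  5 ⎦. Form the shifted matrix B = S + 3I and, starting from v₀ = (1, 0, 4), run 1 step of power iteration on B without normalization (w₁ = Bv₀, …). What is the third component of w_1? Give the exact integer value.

33

B = S + 3I has rows (10, 3, 1); (3, 10, 1); (1, 1, 8)
w1 = Bv₀ = (10·1 + 3·0 + 1·4; 3·1 + 10·0 + 1·4; 1·1 + 1·0 + 8·4) = (14, 7, 33)
Requested component of w1: 33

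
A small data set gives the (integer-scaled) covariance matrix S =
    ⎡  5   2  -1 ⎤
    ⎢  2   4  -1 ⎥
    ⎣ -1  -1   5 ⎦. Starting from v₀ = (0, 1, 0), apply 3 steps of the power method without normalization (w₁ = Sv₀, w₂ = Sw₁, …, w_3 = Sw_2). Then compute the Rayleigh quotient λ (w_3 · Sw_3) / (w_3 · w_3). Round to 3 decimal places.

λ ≈ 7.354

w1 = Sv₀ = (5·0 + 2·1 + (-1)·0; 2·0 + 4·1 + (-1)·0; (-1)·0 + (-1)·1 + 5·0) = (2, 4, -1)
w2 = Sw1 = (5·2 + 2·4 + (-1)·(-1); 2·2 + 4·4 + (-1)·(-1); (-1)·2 + (-1)·4 + 5·(-1)) = (19, 21, -11)
w3 = Sw2 = (148, 133, -95)
Sw3 = (1101, 923, -756)
w3·Sw3 = 148·1101 + 133·923 + (-95)·(-756) = 357527; w3·w3 = 148·148 + 133·133 + (-95)·(-95) = 48618
λ ≈ 357527/48618 = 7.354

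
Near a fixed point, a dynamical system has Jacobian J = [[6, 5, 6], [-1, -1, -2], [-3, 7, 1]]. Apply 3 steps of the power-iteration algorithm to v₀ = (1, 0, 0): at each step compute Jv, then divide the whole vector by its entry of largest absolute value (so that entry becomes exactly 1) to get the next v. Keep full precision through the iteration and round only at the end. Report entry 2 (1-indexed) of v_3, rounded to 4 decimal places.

Jv0 = (6.00000, -1.00000, -3.00000); divide by 6.00000 → v1 = (1.00000, -0.16667, -0.50000)
Jv1 = (2.16667, 0.16667, -4.66667); divide by -4.66667 → v2 = (-0.46429, -0.03571, 1.00000)
Jv2 = (3.03571, -1.50000, 2.14286); divide by 3.03571 → v3 = (1.00000, -0.49412, 0.70588)
Requested entry of v3: 42/-85 = -0.4941

-0.4941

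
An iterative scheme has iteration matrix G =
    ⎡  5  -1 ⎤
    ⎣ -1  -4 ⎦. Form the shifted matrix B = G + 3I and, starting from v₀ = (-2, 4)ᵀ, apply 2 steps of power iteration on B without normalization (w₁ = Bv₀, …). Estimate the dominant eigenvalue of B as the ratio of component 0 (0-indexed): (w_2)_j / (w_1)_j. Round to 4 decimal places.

μ ≈ 7.9000

B = G + 3I has rows (8, -1); (-1, -1)
w1 = Bv₀ = (8·(-2) + (-1)·4; (-1)·(-2) + (-1)·4) = (-20, -2)
w2 = Bw1 = (8·(-20) + (-1)·(-2); (-1)·(-20) + (-1)·(-2)) = (-158, 22)
Ratio: -158/-20 = 7.9000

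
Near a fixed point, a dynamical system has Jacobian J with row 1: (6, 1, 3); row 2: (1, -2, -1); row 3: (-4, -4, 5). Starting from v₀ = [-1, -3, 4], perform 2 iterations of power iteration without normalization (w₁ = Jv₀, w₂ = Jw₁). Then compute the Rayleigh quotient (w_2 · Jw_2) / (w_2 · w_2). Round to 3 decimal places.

w1 = Jv₀ = (6·(-1) + 1·(-3) + 3·4; 1·(-1) + (-2)·(-3) + (-1)·4; (-4)·(-1) + (-4)·(-3) + 5·4) = (3, 1, 36)
w2 = Jw1 = (6·3 + 1·1 + 3·36; 1·3 + (-2)·1 + (-1)·36; (-4)·3 + (-4)·1 + 5·36) = (127, -35, 164)
Jw2 = (1219, 33, 452)
w2·Jw2 = 127·1219 + (-35)·33 + 164·452 = 227786; w2·w2 = 127·127 + (-35)·(-35) + 164·164 = 44250
λ ≈ 227786/44250 = 5.148

λ ≈ 5.148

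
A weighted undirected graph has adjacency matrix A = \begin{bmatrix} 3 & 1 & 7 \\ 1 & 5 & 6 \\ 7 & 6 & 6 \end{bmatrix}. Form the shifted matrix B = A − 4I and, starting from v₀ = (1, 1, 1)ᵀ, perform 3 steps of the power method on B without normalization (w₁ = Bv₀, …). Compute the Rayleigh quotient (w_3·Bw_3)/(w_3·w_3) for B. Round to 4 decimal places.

10.5896

B = A − 4I has rows (-1, 1, 7); (1, 1, 6); (7, 6, 2)
w1 = Bv₀ = ((-1)·1 + 1·1 + 7·1; 1·1 + 1·1 + 6·1; 7·1 + 6·1 + 2·1) = (7, 8, 15)
w2 = Bw1 = ((-1)·7 + 1·8 + 7·15; 1·7 + 1·8 + 6·15; 7·7 + 6·8 + 2·15) = (106, 105, 127)
w3 = Bw2 = (888, 973, 1626)
Bw3 = (11467, 11617, 15306)
w3·Bw3 = 46373593; w3·w3 = 4379149; μ ≈ 46373593/4379149 = 10.5896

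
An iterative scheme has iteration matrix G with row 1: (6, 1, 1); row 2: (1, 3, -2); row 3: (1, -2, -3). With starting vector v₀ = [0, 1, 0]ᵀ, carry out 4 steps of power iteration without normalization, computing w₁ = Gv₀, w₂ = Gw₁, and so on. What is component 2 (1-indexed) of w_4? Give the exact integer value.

246

w1 = Gv₀ = (6·0 + 1·1 + 1·0; 1·0 + 3·1 + (-2)·0; 1·0 + (-2)·1 + (-3)·0) = (1, 3, -2)
w2 = Gw1 = (6·1 + 1·3 + 1·(-2); 1·1 + 3·3 + (-2)·(-2); 1·1 + (-2)·3 + (-3)·(-2)) = (7, 14, 1)
w3 = Gw2 = (57, 47, -24)
w4 = Gw3 = (365, 246, 35)
The requested component of w4 is 246.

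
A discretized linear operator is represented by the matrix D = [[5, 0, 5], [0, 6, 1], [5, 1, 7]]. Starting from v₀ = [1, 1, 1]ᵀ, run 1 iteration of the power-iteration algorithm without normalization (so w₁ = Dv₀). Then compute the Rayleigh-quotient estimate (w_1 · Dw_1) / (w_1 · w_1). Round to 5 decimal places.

λ ≈ 10.87736

w1 = Dv₀ = (5·1 + 0·1 + 5·1; 0·1 + 6·1 + 1·1; 5·1 + 1·1 + 7·1) = (10, 7, 13)
Dw1 = (115, 55, 148)
w1·Dw1 = 10·115 + 7·55 + 13·148 = 3459; w1·w1 = 10·10 + 7·7 + 13·13 = 318
λ ≈ 3459/318 = 10.87736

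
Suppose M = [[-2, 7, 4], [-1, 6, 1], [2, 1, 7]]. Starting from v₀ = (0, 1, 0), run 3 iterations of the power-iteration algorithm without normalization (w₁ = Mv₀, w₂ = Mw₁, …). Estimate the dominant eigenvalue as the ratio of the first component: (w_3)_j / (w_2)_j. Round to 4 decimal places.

w1 = Mv₀ = ((-2)·0 + 7·1 + 4·0; (-1)·0 + 6·1 + 1·0; 2·0 + 1·1 + 7·0) = (7, 6, 1)
w2 = Mw1 = ((-2)·7 + 7·6 + 4·1; (-1)·7 + 6·6 + 1·1; 2·7 + 1·6 + 7·1) = (32, 30, 27)
w3 = Mw2 = (254, 175, 283)
Ratio at component: 254 / 32 = 7.9375

7.9375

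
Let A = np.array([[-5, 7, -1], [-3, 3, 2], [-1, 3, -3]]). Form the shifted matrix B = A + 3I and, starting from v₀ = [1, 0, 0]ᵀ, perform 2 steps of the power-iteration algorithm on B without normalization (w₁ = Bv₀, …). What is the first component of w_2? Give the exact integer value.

-16

B = A + 3I has rows (-2, 7, -1); (-3, 6, 2); (-1, 3, 0)
w1 = Bv₀ = ((-2)·1 + 7·0 + (-1)·0; (-3)·1 + 6·0 + 2·0; (-1)·1 + 3·0 + 0·0) = (-2, -3, -1)
w2 = Bw1 = ((-2)·(-2) + 7·(-3) + (-1)·(-1); (-3)·(-2) + 6·(-3) + 2·(-1); (-1)·(-2) + 3·(-3) + 0·(-1)) = (-16, -14, -7)
Requested component of w2: -16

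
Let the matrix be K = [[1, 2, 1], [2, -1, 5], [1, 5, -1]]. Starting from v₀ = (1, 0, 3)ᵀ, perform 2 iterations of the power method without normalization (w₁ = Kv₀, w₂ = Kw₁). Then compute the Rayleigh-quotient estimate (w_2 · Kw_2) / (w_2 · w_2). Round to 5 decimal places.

λ ≈ -2.09499

w1 = Kv₀ = (1·1 + 2·0 + 1·3; 2·1 + (-1)·0 + 5·3; 1·1 + 5·0 + (-1)·3) = (4, 17, -2)
w2 = Kw1 = (1·4 + 2·17 + 1·(-2); 2·4 + (-1)·17 + 5·(-2); 1·4 + 5·17 + (-1)·(-2)) = (36, -19, 91)
Kw2 = (89, 546, -150)
w2·Kw2 = 36·89 + (-19)·546 + 91·(-150) = -20820; w2·w2 = 36·36 + (-19)·(-19) + 91·91 = 9938
λ ≈ -20820/9938 = -2.09499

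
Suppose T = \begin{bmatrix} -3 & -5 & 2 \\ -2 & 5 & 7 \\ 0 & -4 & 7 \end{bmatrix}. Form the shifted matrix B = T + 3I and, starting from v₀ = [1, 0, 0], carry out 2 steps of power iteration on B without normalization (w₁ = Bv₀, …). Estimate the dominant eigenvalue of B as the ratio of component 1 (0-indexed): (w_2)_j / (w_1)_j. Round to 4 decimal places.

B = T + 3I has rows (0, -5, 2); (-2, 8, 7); (0, -4, 10)
w1 = Bv₀ = (0·1 + (-5)·0 + 2·0; (-2)·1 + 8·0 + 7·0; 0·1 + (-4)·0 + 10·0) = (0, -2, 0)
w2 = Bw1 = (0·0 + (-5)·(-2) + 2·0; (-2)·0 + 8·(-2) + 7·0; 0·0 + (-4)·(-2) + 10·0) = (10, -16, 8)
Ratio: -16/-2 = 8.0000

μ ≈ 8.0000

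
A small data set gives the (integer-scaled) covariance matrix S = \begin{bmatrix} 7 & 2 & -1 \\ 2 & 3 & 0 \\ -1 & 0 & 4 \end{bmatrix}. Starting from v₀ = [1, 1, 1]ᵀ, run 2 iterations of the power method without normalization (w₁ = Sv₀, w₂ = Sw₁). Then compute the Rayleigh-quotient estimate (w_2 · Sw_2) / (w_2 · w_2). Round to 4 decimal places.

w1 = Sv₀ = (8, 5, 3)
w2 = Sw1 = (63, 31, 4)
Sw2 = (499, 219, -47)
w2·Sw2 = 63·499 + 31·219 + 4·(-47) = 38038; w2·w2 = 63·63 + 31·31 + 4·4 = 4946
λ ≈ 38038/4946 = 7.6907

7.6907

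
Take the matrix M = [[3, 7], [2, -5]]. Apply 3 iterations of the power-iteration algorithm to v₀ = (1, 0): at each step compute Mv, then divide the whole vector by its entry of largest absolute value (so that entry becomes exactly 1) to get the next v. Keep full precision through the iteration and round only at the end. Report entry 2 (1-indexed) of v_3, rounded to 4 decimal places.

1.0000

Mv0 = (3.00000, 2.00000); divide by 3.00000 → v1 = (1.00000, 0.66667)
Mv1 = (7.66667, -1.33333); divide by 7.66667 → v2 = (1.00000, -0.17391)
Mv2 = (1.78261, 2.86957); divide by 2.86957 → v3 = (0.62121, 1.00000)
Requested entry of v3: 66/66 = 1.0000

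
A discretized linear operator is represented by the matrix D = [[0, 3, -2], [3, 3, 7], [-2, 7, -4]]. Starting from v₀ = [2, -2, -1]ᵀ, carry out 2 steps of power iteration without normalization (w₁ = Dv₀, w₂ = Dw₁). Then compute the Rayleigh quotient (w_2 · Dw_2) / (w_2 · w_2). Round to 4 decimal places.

w1 = Dv₀ = (0·2 + 3·(-2) + (-2)·(-1); 3·2 + 3·(-2) + 7·(-1); (-2)·2 + 7·(-2) + (-4)·(-1)) = (-4, -7, -14)
w2 = Dw1 = (0·(-4) + 3·(-7) + (-2)·(-14); 3·(-4) + 3·(-7) + 7·(-14); (-2)·(-4) + 7·(-7) + (-4)·(-14)) = (7, -131, 15)
Dw2 = (-423, -267, -991)
w2·Dw2 = 7·(-423) + (-131)·(-267) + 15·(-991) = 17151; w2·w2 = 7·7 + (-131)·(-131) + 15·15 = 17435
λ ≈ 17151/17435 = 0.9837

λ ≈ 0.9837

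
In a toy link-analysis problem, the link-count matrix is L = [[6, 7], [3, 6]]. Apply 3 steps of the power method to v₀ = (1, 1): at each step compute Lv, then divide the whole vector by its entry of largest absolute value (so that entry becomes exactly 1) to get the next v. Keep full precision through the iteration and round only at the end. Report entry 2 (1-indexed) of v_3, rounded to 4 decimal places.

Lv0 = (13.00000, 9.00000); divide by 13.00000 → v1 = (1.00000, 0.69231)
Lv1 = (10.84615, 7.15385); divide by 10.84615 → v2 = (1.00000, 0.65957)
Lv2 = (10.61702, 6.95745); divide by 10.61702 → v3 = (1.00000, 0.65531)
Requested entry of v3: 981/1497 = 0.6553

0.6553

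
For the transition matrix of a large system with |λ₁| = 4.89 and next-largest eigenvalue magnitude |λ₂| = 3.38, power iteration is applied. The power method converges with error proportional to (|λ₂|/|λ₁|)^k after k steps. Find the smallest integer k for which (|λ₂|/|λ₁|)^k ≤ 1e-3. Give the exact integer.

|λ₂/λ₁| = 3.38/4.89 = 0.69121
Need k ≥ ln(1e-3) / ln(0.69121) = -6.9078 / -0.3693 ≈ 18.704
Smallest integer k satisfying the bound: 19

19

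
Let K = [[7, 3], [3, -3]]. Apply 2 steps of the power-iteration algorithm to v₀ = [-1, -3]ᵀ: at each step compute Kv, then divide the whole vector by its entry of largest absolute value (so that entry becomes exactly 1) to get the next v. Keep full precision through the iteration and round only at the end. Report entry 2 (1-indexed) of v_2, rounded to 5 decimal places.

Kv0 = (-16.000000, 6.000000); divide by -16.000000 → v1 = (1.000000, -0.375000)
Kv1 = (5.875000, 4.125000); divide by 5.875000 → v2 = (1.000000, 0.702128)
Requested entry of v2: -66/-94 = 0.70213

0.70213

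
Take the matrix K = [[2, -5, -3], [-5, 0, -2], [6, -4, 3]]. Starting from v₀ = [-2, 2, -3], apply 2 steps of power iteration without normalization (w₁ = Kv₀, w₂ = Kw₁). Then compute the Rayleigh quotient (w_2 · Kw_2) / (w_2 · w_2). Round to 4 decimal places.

w1 = Kv₀ = (2·(-2) + (-5)·2 + (-3)·(-3); (-5)·(-2) + 0·2 + (-2)·(-3); 6·(-2) + (-4)·2 + 3·(-3)) = (-5, 16, -29)
w2 = Kw1 = (2·(-5) + (-5)·16 + (-3)·(-29); (-5)·(-5) + 0·16 + (-2)·(-29); 6·(-5) + (-4)·16 + 3·(-29)) = (-3, 83, -181)
Kw2 = (122, 377, -893)
w2·Kw2 = (-3)·122 + 83·377 + (-181)·(-893) = 192558; w2·w2 = (-3)·(-3) + 83·83 + (-181)·(-181) = 39659
λ ≈ 192558/39659 = 4.8553

λ ≈ 4.8553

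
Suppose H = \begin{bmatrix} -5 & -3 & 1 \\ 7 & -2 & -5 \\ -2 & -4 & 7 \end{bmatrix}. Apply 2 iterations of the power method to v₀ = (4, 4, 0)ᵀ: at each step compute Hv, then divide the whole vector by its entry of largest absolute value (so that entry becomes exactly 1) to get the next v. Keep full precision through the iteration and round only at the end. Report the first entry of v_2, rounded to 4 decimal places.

-0.4130

Hv0 = (-32.00000, 20.00000, -24.00000); divide by -32.00000 → v1 = (1.00000, -0.62500, 0.75000)
Hv1 = (-2.37500, 4.50000, 5.75000); divide by 5.75000 → v2 = (-0.41304, 0.78261, 1.00000)
Requested entry of v2: 76/-184 = -0.4130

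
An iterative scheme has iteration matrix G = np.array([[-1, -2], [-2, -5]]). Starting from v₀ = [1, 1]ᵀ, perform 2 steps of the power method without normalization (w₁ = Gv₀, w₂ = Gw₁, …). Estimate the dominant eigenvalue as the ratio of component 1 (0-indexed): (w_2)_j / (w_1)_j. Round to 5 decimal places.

w1 = Gv₀ = (-3, -7)
w2 = Gw1 = (17, 41)
Ratio at component: 41 / -7 = -5.85714

λ ≈ -5.85714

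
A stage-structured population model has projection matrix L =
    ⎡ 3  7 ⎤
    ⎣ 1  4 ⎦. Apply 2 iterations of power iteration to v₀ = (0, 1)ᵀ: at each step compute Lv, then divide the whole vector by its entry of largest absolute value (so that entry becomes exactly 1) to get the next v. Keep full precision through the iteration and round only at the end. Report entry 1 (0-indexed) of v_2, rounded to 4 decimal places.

0.4694

Lv0 = (7.00000, 4.00000); divide by 7.00000 → v1 = (1.00000, 0.57143)
Lv1 = (7.00000, 3.28571); divide by 7.00000 → v2 = (1.00000, 0.46939)
Requested entry of v2: 23/49 = 0.4694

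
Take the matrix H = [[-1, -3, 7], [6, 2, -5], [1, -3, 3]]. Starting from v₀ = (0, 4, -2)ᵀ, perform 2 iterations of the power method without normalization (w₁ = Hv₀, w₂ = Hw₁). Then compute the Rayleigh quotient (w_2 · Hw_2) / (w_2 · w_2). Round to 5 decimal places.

λ ≈ 4.19853

w1 = Hv₀ = ((-1)·0 + (-3)·4 + 7·(-2); 6·0 + 2·4 + (-5)·(-2); 1·0 + (-3)·4 + 3·(-2)) = (-26, 18, -18)
w2 = Hw1 = ((-1)·(-26) + (-3)·18 + 7·(-18); 6·(-26) + 2·18 + (-5)·(-18); 1·(-26) + (-3)·18 + 3·(-18)) = (-154, -30, -134)
Hw2 = (-694, -314, -466)
w2·Hw2 = (-154)·(-694) + (-30)·(-314) + (-134)·(-466) = 178740; w2·w2 = (-154)·(-154) + (-30)·(-30) + (-134)·(-134) = 42572
λ ≈ 178740/42572 = 4.19853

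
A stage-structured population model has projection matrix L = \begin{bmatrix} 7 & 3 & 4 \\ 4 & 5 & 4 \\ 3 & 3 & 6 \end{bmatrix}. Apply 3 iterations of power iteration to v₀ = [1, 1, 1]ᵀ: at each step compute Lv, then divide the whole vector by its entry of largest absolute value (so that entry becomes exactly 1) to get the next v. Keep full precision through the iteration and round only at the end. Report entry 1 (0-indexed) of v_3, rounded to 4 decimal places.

0.9101

Lv0 = (14.00000, 13.00000, 12.00000); divide by 14.00000 → v1 = (1.00000, 0.92857, 0.85714)
Lv1 = (13.21429, 12.07143, 10.92857); divide by 13.21429 → v2 = (1.00000, 0.91351, 0.82703)
Lv2 = (13.04865, 11.87568, 10.70270); divide by 13.04865 → v3 = (1.00000, 0.91011, 0.82022)
Requested entry of v3: 2197/2414 = 0.9101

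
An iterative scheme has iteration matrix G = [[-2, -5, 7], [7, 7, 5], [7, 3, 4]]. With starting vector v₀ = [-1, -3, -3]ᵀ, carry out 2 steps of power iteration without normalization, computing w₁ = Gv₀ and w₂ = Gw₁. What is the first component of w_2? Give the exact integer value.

27

w1 = Gv₀ = ((-2)·(-1) + (-5)·(-3) + 7·(-3); 7·(-1) + 7·(-3) + 5·(-3); 7·(-1) + 3·(-3) + 4·(-3)) = (-4, -43, -28)
w2 = Gw1 = ((-2)·(-4) + (-5)·(-43) + 7·(-28); 7·(-4) + 7·(-43) + 5·(-28); 7·(-4) + 3·(-43) + 4·(-28)) = (27, -469, -269)
The requested component of w2 is 27.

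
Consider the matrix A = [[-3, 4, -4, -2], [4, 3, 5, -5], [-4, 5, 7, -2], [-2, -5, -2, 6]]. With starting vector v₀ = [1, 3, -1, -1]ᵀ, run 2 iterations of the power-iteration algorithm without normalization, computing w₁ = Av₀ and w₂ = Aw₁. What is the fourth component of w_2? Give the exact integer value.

-233

w1 = Av₀ = ((-3)·1 + 4·3 + (-4)·(-1) + (-2)·(-1); 4·1 + 3·3 + 5·(-1) + (-5)·(-1); (-4)·1 + 5·3 + 7·(-1) + (-2)·(-1); (-2)·1 + (-5)·3 + (-2)·(-1) + 6·(-1)) = (15, 13, 6, -21)
w2 = Aw1 = ((-3)·15 + 4·13 + (-4)·6 + (-2)·(-21); 4·15 + 3·13 + 5·6 + (-5)·(-21); (-4)·15 + 5·13 + 7·6 + (-2)·(-21); (-2)·15 + (-5)·13 + (-2)·6 + 6·(-21)) = (25, 234, 89, -233)
The requested component of w2 is -233.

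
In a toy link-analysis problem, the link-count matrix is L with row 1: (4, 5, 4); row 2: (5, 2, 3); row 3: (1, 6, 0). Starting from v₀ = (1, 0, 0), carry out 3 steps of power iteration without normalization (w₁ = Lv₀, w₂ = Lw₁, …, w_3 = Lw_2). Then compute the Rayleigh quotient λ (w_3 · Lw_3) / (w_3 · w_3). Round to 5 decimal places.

10.26972

w1 = Lv₀ = (4, 5, 1)
w2 = Lw1 = (45, 33, 34)
w3 = Lw2 = (481, 393, 243)
Lw3 = (4861, 3920, 2839)
w3·Lw3 = 481·4861 + 393·3920 + 243·2839 = 4568578; w3·w3 = 481·481 + 393·393 + 243·243 = 444859
λ ≈ 4568578/444859 = 10.26972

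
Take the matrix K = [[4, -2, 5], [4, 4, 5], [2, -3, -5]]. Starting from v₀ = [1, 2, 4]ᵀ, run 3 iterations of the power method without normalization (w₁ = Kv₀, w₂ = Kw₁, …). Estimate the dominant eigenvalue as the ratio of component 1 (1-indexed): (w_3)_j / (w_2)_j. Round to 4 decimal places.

w1 = Kv₀ = (20, 32, -24)
w2 = Kw1 = (-104, 88, 64)
w3 = Kw2 = (-272, 256, -792)
Ratio at component: -272 / -104 = 2.6154

λ ≈ 2.6154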